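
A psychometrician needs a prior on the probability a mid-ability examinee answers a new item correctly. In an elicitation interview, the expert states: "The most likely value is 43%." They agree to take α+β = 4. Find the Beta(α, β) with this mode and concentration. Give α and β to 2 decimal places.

α = 1.86, β = 2.14

For α,β > 1 the Beta mode is (α−1)/(α+β−2). With α+β = 4, the mode is (α−1)/2.
Set (α−1)/2 = 0.43 → α = 1 + 0.43·2 = 1.86.
β = 4 − α = 2.14.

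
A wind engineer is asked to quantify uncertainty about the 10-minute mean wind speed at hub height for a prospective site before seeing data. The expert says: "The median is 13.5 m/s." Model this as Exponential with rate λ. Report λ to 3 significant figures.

Exponential median = ln 2 / λ, so λ = ln 2 / 13.5 = 0.0513.

λ ≈ 0.0513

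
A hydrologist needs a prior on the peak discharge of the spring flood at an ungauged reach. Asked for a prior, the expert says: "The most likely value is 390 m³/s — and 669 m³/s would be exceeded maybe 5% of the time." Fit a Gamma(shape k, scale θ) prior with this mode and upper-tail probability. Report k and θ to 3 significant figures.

k ≈ 10.6, θ ≈ 40.7

Gamma(k,θ) with k>1 has mode (k−1)θ, so θ = 390/(k−1).
Need P(X < 669) = 0.95 with θ tied to k this way. Start at k = 2, θ = 390: P(X<669) ≈ 0.512.
Too low — raise k to concentrate. Iterating converges to k ≈ 10.6.
Then θ = 390/(10.6−1) ≈ 40.7.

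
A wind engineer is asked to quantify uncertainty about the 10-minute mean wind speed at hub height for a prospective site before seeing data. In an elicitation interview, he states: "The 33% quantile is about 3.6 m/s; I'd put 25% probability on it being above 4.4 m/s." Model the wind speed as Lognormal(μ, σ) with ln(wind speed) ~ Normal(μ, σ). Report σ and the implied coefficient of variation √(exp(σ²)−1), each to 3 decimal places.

If T ~ Lognormal(μ,σ) then ln T ~ Normal(μ,σ), so the p-quantile of ln T is μ + z_p·σ.
ln(3.6) = 1.281 and ln(4.4) = 1.482; z_{0.33} = -0.4399, z_{0.75} = 0.6745.
σ = (1.482 − 1.281)/(0.6745 − (-0.4399)) = 0.180.
μ = 1.281 − (-0.4399)·0.180 = 1.360.
CV = √(exp(σ²)−1) = √(exp(0.0324)−1) = 0.182.

σ ≈ 0.180, CV ≈ 0.182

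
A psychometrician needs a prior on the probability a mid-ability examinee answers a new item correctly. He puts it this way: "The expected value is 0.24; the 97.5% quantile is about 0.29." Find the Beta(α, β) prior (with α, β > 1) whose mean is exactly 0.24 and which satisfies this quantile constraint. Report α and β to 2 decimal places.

α ≈ 71.54, β ≈ 226.53

With mean 0.24 fixed, write α = 0.24s, β = 0.76s where s = α+β.
Need P(θ < 0.29) = 0.975 under Beta(0.24s, 0.76s). Normal approximation: (q−m)/√(m(1−m)/s) ≈ z_{0.975} = 1.96, so s ≈ 0.24·0.76·(1.96)²/(0.29−0.24)² = 280.3.
At s = 280.3: P(θ<0.29) ≈ 0.971. Adjusting to match 0.975 gives s ≈ 298.07.
So α = 0.24·298.07 ≈ 71.54, β = 0.76·298.07 ≈ 226.53.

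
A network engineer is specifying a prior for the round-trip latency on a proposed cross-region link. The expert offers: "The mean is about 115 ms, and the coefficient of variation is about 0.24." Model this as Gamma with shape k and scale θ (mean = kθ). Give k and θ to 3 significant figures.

For Gamma(k, scale θ): mean = kθ, variance = kθ², so CV = 1/√k.
CV = 0.24, hence k = 1/CV² = 17.4.
Then θ = mean/k = 115/17.4 = 6.62.

k ≈ 17.4, θ ≈ 6.62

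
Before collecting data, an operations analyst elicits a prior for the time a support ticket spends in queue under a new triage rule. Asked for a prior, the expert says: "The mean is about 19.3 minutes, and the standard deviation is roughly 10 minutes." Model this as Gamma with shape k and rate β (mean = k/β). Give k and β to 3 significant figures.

k ≈ 3.72, β ≈ 0.193

For Gamma(k, rate β): mean = k/β, variance = k/β², so CV = 1/√k.
CV = SD/mean = 10/19.3 = 0.5181, hence k = 1/CV² = 3.72.
Then β = k/mean = 3.72/19.3 = 0.193.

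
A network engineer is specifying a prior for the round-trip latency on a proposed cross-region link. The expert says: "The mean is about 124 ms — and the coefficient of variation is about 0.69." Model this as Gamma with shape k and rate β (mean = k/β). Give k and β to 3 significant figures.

For Gamma(k, rate β): mean = k/β, variance = k/β², so CV = 1/√k.
CV = 0.69, hence k = 1/CV² = 2.1.
Then β = k/mean = 2.1/124 = 0.0169.

k ≈ 2.1, β ≈ 0.0169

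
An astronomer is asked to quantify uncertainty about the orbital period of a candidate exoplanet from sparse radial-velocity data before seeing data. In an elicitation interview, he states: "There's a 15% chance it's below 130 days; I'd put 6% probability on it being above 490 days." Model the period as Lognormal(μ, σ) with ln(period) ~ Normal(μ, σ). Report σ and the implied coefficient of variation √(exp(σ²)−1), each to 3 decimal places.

σ ≈ 0.512, CV ≈ 0.548

If T ~ Lognormal(μ,σ) then ln T ~ Normal(μ,σ), so the p-quantile of ln T is μ + z_p·σ.
ln(130) = 4.868 and ln(490) = 6.194; z_{0.15} = -1.036, z_{0.94} = 1.555.
σ = (6.194 − 4.868)/(1.555 − (-1.036)) = 0.512.
μ = 4.868 − (-1.036)·0.512 = 5.398.
CV = √(exp(σ²)−1) = √(exp(0.2622)−1) = 0.548.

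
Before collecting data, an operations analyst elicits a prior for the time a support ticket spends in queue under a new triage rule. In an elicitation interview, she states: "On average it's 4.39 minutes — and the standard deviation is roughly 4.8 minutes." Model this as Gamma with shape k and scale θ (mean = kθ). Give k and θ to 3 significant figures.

k ≈ 0.836, θ ≈ 5.25

For Gamma(k, scale θ): mean = kθ, variance = kθ², so CV = 1/√k.
CV = SD/mean = 4.8/4.39 = 1.093, hence k = 1/CV² = 0.836.
Then θ = mean/k = 4.39/0.836 = 5.25.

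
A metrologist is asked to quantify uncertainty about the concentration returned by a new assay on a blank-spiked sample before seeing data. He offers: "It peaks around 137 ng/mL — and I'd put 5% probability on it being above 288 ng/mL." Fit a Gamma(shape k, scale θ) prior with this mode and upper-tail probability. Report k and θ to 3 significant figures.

Gamma(k,θ) with k>1 has mode (k−1)θ, so θ = 137/(k−1).
Need P(X < 288) = 0.95 with θ tied to k this way. Start at k = 2, θ = 137: P(X<288) ≈ 0.621.
Too low — raise k to concentrate. Iterating converges to k ≈ 6.
Then θ = 137/(6−1) ≈ 27.4.

k ≈ 6, θ ≈ 27.4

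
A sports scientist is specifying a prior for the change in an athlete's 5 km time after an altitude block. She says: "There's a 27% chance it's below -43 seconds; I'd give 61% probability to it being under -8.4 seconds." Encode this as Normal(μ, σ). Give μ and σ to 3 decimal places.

μ = -19.233, σ = 38.783

The p-quantile of Normal(μ,σ) is μ + z_p·σ, with z_{0.27} = -0.6128 and z_{0.61} = 0.2793.
Eliminate σ: μ = (z₂·x₁ − z₁·x₂)/(z₂ − z₁) = (0.2793·-43 − (-0.6128)·-8.4)/0.8921 = -19.233.
Then σ = (x₂ − x₁)/(z₂ − z₁) = (-8.4 − -43)/0.8921 = 38.783.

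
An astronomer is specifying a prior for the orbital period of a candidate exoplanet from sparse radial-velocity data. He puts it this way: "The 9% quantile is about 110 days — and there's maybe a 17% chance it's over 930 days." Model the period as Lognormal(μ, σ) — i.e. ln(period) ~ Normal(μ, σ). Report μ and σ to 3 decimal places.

μ ≈ 5.948, σ ≈ 0.930

If T ~ Lognormal(μ,σ) then ln T ~ Normal(μ,σ), so the p-quantile of ln T is μ + z_p·σ.
ln(110) = 4.7 and ln(930) = 6.835; z_{0.09} = -1.341, z_{0.83} = 0.9542.
σ = (6.835 − 4.7)/(0.9542 − (-1.341)) = 0.930.
μ = 4.7 − (-1.341)·0.930 = 5.948.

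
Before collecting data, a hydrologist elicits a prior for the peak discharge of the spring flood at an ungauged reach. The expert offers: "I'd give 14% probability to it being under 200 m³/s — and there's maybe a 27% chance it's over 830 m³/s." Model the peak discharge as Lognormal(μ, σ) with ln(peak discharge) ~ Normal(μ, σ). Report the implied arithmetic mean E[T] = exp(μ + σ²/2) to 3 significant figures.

If T ~ Lognormal(μ,σ) then ln T ~ Normal(μ,σ), so the p-quantile of ln T is μ + z_p·σ.
ln(200) = 5.298 and ln(830) = 6.721; z_{0.14} = -1.08, z_{0.73} = 0.6128.
σ = (6.721 − 5.298)/(0.6128 − (-1.08)) = 0.841.
μ = 5.298 − (-1.08)·0.841 = 6.206.
E[T] = exp(μ + σ²/2) = exp(6.206 + 0.3532) = 706 m³/s.

E[T] ≈ 706 m³/s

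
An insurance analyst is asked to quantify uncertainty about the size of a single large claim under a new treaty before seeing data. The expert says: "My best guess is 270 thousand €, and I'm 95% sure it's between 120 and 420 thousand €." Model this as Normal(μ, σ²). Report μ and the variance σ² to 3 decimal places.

A symmetric 95% interval runs μ ± z·σ with z = 1.96.
Half-width = 150, so σ = 150/1.96 = 76.5320 and σ² = 5857.150.
μ is the stated best guess, 270.000.

μ = 270.000, σ² = 5857.150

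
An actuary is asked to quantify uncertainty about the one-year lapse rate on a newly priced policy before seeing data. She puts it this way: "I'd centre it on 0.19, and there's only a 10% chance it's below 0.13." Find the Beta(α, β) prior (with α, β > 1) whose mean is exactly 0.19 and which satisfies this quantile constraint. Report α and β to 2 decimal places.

With mean 0.19 fixed, write α = 0.19s, β = 0.81s where s = α+β.
Need P(θ < 0.13) = 0.1 under Beta(0.19s, 0.81s). Normal approximation: (q−m)/√(m(1−m)/s) ≈ z_{0.1} = -1.28, so s ≈ 0.19·0.81·(-1.28)²/(0.13−0.19)² = 70.2.
At s = 70.2: P(θ<0.13) ≈ 0.090. Adjusting to match 0.1 gives s ≈ 64.45.
So α = 0.19·64.45 ≈ 12.25, β = 0.81·64.45 ≈ 52.20.

α ≈ 12.25, β ≈ 52.20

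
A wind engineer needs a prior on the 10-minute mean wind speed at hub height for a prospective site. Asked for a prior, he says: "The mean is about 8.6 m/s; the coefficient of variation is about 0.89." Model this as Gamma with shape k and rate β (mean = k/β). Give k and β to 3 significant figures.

k ≈ 1.26, β ≈ 0.147

For Gamma(k, rate β): mean = k/β, variance = k/β², so CV = 1/√k.
CV = 0.89, hence k = 1/CV² = 1.26.
Then β = k/mean = 1.26/8.6 = 0.147.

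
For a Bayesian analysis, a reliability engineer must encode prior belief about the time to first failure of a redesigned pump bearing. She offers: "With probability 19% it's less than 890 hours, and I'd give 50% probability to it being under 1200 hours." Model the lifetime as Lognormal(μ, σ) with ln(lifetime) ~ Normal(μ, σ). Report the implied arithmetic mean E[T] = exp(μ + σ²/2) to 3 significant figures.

If T ~ Lognormal(μ,σ) then ln T ~ Normal(μ,σ), so the p-quantile of ln T is μ + z_p·σ.
ln(890) = 6.791 and ln(1200) = 7.09; z_{0.19} = -0.8779, z_{0.5} = 0.
σ = (7.09 − 6.791)/(0 − (-0.8779)) = 0.340.
μ = 6.791 − (-0.8779)·0.340 = 7.090.
E[T] = exp(μ + σ²/2) = exp(7.090 + 0.0579) = 1270 hours.

E[T] ≈ 1270 hours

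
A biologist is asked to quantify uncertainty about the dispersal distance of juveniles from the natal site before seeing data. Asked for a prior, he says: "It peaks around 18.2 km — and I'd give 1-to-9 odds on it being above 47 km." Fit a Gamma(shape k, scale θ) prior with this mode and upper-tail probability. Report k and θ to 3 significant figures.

Gamma(k,θ) with k>1 has mode (k−1)θ, so θ = 18.2/(k−1).
Need P(X < 47) = 0.9 with θ tied to k this way. Start at k = 2, θ = 18.2: P(X<47) ≈ 0.729.
Too low — raise k to concentrate. Iterating converges to k ≈ 3.13.
Then θ = 18.2/(3.13−1) ≈ 8.54.

k ≈ 3.13, θ ≈ 8.54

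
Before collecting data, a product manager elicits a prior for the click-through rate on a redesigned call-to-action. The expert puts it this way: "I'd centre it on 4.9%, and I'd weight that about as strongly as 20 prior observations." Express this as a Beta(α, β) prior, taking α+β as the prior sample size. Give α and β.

α = 0.98, β = 19.02

Under the effective-sample-size interpretation, Beta(α, β) has prior mean α/(α+β) and prior sample size α+β.
So α+β = 20 and α/(α+β) = 0.049, giving α = 0.049·20 = 0.98 and β = 20 − 0.98 = 19.02.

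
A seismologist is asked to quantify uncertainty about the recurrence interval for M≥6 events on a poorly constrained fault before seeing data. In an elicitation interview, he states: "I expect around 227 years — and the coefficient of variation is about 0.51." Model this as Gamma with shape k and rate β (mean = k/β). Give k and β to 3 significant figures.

k ≈ 3.84, β ≈ 0.0169

For Gamma(k, rate β): mean = k/β, variance = k/β², so CV = 1/√k.
CV = 0.51, hence k = 1/CV² = 3.84.
Then β = k/mean = 3.84/227 = 0.0169.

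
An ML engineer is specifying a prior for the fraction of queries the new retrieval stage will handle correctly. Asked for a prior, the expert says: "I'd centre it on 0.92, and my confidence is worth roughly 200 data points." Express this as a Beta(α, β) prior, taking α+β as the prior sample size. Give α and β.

α = 184, β = 16

Under the effective-sample-size interpretation, Beta(α, β) has prior mean α/(α+β) and prior sample size α+β.
So α+β = 200 and α/(α+β) = 0.92, giving α = 0.92·200 = 184 and β = 200 − 184 = 16.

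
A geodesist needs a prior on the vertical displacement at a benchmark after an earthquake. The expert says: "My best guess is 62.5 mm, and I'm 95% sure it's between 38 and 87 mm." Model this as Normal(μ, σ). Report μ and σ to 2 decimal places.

μ = 62.50, σ = 12.50

A symmetric 95% interval runs μ ± z·σ with z = 1.96.
Half-width = 24.5, so σ = 24.5/1.96 = 12.50.
μ is the stated best guess, 62.50.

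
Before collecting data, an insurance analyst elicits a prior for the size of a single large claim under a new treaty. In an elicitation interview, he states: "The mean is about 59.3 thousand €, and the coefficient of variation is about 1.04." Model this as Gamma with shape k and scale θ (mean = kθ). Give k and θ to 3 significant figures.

k ≈ 0.925, θ ≈ 64.1

For Gamma(k, scale θ): mean = kθ, variance = kθ², so CV = 1/√k.
CV = 1.04, hence k = 1/CV² = 0.925.
Then θ = mean/k = 59.3/0.925 = 64.1.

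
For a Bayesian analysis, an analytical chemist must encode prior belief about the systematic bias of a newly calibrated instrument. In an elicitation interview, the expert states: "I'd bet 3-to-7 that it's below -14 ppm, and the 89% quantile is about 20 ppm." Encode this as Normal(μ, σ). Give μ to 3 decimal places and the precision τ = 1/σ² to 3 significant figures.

The p-quantile of Normal(μ,σ) is μ + z_p·σ, with z_{0.3} = -0.5244 and z_{0.89} = 1.227.
Eliminate σ: μ = (z₂·x₁ − z₁·x₂)/(z₂ − z₁) = (1.227·-14 − (-0.5244)·20)/1.751 = -3.817.
Then σ = (x₂ − x₁)/(z₂ − z₁) = (20 − -14)/1.751 = 19.418.
Precision τ = 1/σ² = 1/19.42² = 0.00265.

μ = -3.817, τ = 0.00265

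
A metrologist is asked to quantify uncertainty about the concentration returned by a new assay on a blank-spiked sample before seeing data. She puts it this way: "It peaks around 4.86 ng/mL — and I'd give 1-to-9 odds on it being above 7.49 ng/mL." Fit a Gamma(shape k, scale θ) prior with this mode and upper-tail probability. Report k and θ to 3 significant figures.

Gamma(k,θ) with k>1 has mode (k−1)θ, so θ = 4.86/(k−1).
Need P(X < 7.49) = 0.9 with θ tied to k this way. Start at k = 2, θ = 4.86: P(X<7.49) ≈ 0.456.
Too low — raise k to concentrate. Iterating converges to k ≈ 11.
Then θ = 4.86/(11−1) ≈ 0.487.

k ≈ 11, θ ≈ 0.487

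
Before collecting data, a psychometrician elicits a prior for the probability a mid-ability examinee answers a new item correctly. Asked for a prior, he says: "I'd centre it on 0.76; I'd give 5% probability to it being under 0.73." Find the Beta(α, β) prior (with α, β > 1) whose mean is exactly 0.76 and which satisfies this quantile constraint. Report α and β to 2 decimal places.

α ≈ 430.70, β ≈ 136.01

With mean 0.76 fixed, write α = 0.76s, β = 0.24s where s = α+β.
Need P(θ < 0.73) = 0.05 under Beta(0.76s, 0.24s). Normal approximation: (q−m)/√(m(1−m)/s) ≈ z_{0.05} = -1.64, so s ≈ 0.76·0.24·(-1.64)²/(0.73−0.76)² = 548.3.
At s = 548.3: P(θ<0.73) ≈ 0.053. Adjusting to match 0.05 gives s ≈ 566.71.
So α = 0.76·566.71 ≈ 430.70, β = 0.24·566.71 ≈ 136.01.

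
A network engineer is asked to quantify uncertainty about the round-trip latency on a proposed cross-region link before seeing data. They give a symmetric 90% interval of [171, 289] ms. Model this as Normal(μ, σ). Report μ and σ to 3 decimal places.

μ = 230.000, σ = 35.869

A symmetric 90% interval runs μ ± z·σ with z = 1.645.
Half-width = 59, so σ = 59/1.645 = 35.869.
μ is the interval midpoint, 230.000.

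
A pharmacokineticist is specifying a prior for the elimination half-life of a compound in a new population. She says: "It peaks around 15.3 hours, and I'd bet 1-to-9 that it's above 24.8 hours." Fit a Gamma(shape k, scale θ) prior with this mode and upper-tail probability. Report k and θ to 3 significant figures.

k ≈ 9.07, θ ≈ 1.9

Gamma(k,θ) with k>1 has mode (k−1)θ, so θ = 15.3/(k−1).
Need P(X < 24.8) = 0.9 with θ tied to k this way. Start at k = 2, θ = 15.3: P(X<24.8) ≈ 0.482.
Too low — raise k to concentrate. Iterating converges to k ≈ 9.07.
Then θ = 15.3/(9.07−1) ≈ 1.9.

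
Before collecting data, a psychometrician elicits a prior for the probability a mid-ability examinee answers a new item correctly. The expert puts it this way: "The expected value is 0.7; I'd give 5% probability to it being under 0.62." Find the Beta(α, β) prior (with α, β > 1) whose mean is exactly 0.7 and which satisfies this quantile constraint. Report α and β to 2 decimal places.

α ≈ 65.40, β ≈ 28.03

With mean 0.7 fixed, write α = 0.7s, β = 0.3s where s = α+β.
Need P(θ < 0.62) = 0.05 under Beta(0.7s, 0.3s). Normal approximation: (q−m)/√(m(1−m)/s) ≈ z_{0.05} = -1.64, so s ≈ 0.7·0.3·(-1.64)²/(0.62−0.7)² = 88.8.
At s = 88.8: P(θ<0.62) ≈ 0.054. Adjusting to match 0.05 gives s ≈ 93.42.
So α = 0.7·93.42 ≈ 65.40, β = 0.3·93.42 ≈ 28.03.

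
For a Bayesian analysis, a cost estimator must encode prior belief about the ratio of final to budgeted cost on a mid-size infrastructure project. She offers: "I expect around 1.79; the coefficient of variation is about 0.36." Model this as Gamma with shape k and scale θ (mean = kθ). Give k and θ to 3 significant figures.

k ≈ 7.72, θ ≈ 0.232

For Gamma(k, scale θ): mean = kθ, variance = kθ², so CV = 1/√k.
CV = 0.36, hence k = 1/CV² = 7.72.
Then θ = mean/k = 1.79/7.72 = 0.232.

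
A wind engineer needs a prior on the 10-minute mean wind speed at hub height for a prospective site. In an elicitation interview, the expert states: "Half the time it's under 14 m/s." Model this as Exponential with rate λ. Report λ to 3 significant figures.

λ ≈ 0.0495

Exponential median = ln 2 / λ, so λ = ln 2 / 14.0 = 0.0495.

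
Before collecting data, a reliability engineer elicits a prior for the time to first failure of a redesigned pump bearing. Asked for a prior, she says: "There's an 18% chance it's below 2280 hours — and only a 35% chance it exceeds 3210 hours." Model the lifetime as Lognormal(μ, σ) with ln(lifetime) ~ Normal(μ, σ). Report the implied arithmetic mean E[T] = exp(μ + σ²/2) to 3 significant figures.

E[T] ≈ 3000 hours

If T ~ Lognormal(μ,σ) then ln T ~ Normal(μ,σ), so the p-quantile of ln T is μ + z_p·σ.
ln(2280) = 7.732 and ln(3210) = 8.074; z_{0.18} = -0.9154, z_{0.65} = 0.3853.
σ = (8.074 − 7.732)/(0.3853 − (-0.9154)) = 0.263.
μ = 7.732 − (-0.9154)·0.263 = 7.973.
E[T] = exp(μ + σ²/2) = exp(7.973 + 0.0346) = 3000 hours.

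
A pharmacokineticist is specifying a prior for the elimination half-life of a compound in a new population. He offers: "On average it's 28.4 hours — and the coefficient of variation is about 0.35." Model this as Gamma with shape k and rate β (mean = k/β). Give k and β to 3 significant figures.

k ≈ 8.16, β ≈ 0.287

For Gamma(k, rate β): mean = k/β, variance = k/β², so CV = 1/√k.
CV = 0.35, hence k = 1/CV² = 8.16.
Then β = k/mean = 8.16/28.4 = 0.287.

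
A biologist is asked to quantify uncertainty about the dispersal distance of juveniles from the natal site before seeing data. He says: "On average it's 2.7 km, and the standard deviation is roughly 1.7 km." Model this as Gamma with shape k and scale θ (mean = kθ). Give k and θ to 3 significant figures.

For Gamma(k, scale θ): mean = kθ, variance = kθ², so CV = 1/√k.
CV = SD/mean = 1.7/2.7 = 0.6296, hence k = 1/CV² = 2.52.
Then θ = mean/k = 2.7/2.52 = 1.07.

k ≈ 2.52, θ ≈ 1.07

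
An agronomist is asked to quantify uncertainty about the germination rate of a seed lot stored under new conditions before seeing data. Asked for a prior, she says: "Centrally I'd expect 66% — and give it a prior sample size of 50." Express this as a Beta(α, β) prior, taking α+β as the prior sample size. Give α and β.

Under the effective-sample-size interpretation, Beta(α, β) has prior mean α/(α+β) and prior sample size α+β.
So α+β = 50 and α/(α+β) = 0.66, giving α = 0.66·50 = 33 and β = 50 − 33 = 17.

α = 33, β = 17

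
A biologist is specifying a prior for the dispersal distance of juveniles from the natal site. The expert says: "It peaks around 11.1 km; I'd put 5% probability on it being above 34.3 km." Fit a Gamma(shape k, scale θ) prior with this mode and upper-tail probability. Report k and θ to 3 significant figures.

k ≈ 3.07, θ ≈ 5.36

Gamma(k,θ) with k>1 has mode (k−1)θ, so θ = 11.1/(k−1).
Need P(X < 34.3) = 0.95 with θ tied to k this way. Start at k = 2, θ = 11.1: P(X<34.3) ≈ 0.814.
Too low — raise k to concentrate. Iterating converges to k ≈ 3.07.
Then θ = 11.1/(3.07−1) ≈ 5.36.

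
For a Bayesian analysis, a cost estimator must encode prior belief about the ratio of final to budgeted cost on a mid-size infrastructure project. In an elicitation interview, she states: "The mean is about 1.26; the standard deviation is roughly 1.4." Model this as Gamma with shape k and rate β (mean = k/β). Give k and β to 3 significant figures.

k ≈ 0.81, β ≈ 0.643

For Gamma(k, rate β): mean = k/β, variance = k/β², so CV = 1/√k.
CV = SD/mean = 1.4/1.26 = 1.111, hence k = 1/CV² = 0.81.
Then β = k/mean = 0.81/1.26 = 0.643.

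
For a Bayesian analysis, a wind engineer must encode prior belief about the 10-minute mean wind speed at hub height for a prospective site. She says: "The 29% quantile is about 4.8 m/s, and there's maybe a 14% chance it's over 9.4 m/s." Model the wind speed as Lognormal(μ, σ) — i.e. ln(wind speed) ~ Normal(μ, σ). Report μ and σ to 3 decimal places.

μ ≈ 1.796, σ ≈ 0.411

If T ~ Lognormal(μ,σ) then ln T ~ Normal(μ,σ), so the p-quantile of ln T is μ + z_p·σ.
ln(4.8) = 1.569 and ln(9.4) = 2.241; z_{0.29} = -0.5534, z_{0.86} = 1.08.
σ = (2.241 − 1.569)/(1.08 − (-0.5534)) = 0.411.
μ = 1.569 − (-0.5534)·0.411 = 1.796.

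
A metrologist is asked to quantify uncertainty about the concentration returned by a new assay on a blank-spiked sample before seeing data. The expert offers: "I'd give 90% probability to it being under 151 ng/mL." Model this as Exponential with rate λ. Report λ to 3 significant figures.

λ ≈ 0.0152

P(T < 151.0) = 1 − e^(−λ·151.0) = 0.9, so λ = −ln(1−0.9)/151.0 = −ln(0.1)/151.0 = 0.0152.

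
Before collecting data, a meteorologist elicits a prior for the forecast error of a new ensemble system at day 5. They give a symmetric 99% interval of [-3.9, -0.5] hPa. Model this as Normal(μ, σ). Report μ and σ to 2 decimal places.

A symmetric 99% interval runs μ ± z·σ with z = 2.576.
Half-width = 1.7, so σ = 1.7/2.576 = 0.66.
μ is the interval midpoint, -2.20.

μ = -2.20, σ = 0.66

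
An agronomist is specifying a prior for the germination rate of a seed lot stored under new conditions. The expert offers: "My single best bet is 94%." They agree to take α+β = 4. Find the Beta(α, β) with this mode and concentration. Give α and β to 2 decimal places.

For α,β > 1 the Beta mode is (α−1)/(α+β−2). With α+β = 4, the mode is (α−1)/2.
Set (α−1)/2 = 0.94 → α = 1 + 0.94·2 = 2.88.
β = 4 − α = 1.12.

α = 2.88, β = 1.12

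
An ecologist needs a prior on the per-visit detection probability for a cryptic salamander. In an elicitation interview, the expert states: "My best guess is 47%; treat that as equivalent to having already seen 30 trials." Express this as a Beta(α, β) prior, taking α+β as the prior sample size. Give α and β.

Under the effective-sample-size interpretation, Beta(α, β) has prior mean α/(α+β) and prior sample size α+β.
So α+β = 30 and α/(α+β) = 0.47, giving α = 0.47·30 = 14.1 and β = 30 − 14.1 = 15.9.

α = 14.1, β = 15.9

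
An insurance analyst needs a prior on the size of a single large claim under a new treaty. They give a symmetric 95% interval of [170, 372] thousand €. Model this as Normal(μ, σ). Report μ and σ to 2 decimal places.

A symmetric 95% interval runs μ ± z·σ with z = 1.96.
Half-width = 101, so σ = 101/1.96 = 51.53.
μ is the interval midpoint, 271.00.

μ = 271.00, σ = 51.53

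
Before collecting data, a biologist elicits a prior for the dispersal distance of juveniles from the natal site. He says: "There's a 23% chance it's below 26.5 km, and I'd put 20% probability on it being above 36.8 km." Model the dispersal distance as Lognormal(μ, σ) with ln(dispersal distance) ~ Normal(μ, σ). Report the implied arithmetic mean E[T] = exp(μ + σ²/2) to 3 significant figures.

If T ~ Lognormal(μ,σ) then ln T ~ Normal(μ,σ), so the p-quantile of ln T is μ + z_p·σ.
ln(26.5) = 3.277 and ln(36.8) = 3.605; z_{0.23} = -0.7388, z_{0.8} = 0.8416.
σ = (3.605 − 3.277)/(0.8416 − (-0.7388)) = 0.208.
μ = 3.277 − (-0.7388)·0.208 = 3.431.
E[T] = exp(μ + σ²/2) = exp(3.431 + 0.0216) = 31.6 km.

E[T] ≈ 31.6 km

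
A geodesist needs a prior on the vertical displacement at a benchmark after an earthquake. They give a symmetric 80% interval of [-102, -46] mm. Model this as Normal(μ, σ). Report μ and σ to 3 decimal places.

A symmetric 80% interval runs μ ± z·σ with z = 1.282.
Half-width = 28, so σ = 28/1.282 = 21.849.
μ is the interval midpoint, -74.000.

μ = -74.000, σ = 21.849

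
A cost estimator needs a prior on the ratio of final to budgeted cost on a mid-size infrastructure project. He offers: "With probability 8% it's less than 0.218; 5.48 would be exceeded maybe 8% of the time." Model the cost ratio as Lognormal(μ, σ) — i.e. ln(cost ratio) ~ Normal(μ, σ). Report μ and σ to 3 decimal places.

μ ≈ 0.089, σ ≈ 1.147

If T ~ Lognormal(μ,σ) then ln T ~ Normal(μ,σ), so the p-quantile of ln T is μ + z_p·σ.
ln(0.218) = -1.523 and ln(5.48) = 1.701; z_{0.08} = -1.405, z_{0.92} = 1.405.
σ = (1.701 − -1.523)/(1.405 − (-1.405)) = 1.147.
μ = -1.523 − (-1.405)·1.147 = 0.089.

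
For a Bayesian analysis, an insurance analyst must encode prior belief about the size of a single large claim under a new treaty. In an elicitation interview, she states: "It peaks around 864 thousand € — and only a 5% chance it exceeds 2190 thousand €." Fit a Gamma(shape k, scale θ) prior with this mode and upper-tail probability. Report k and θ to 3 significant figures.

k ≈ 4.13, θ ≈ 276

Gamma(k,θ) with k>1 has mode (k−1)θ, so θ = 864/(k−1).
Need P(X < 2190) = 0.95 with θ tied to k this way. Start at k = 2, θ = 864: P(X<2190) ≈ 0.720.
Too low — raise k to concentrate. Iterating converges to k ≈ 4.13.
Then θ = 864/(4.13−1) ≈ 276.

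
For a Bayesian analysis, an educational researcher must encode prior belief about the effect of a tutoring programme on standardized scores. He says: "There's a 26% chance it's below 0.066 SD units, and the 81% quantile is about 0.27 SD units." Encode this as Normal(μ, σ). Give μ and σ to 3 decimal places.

μ = 0.152, σ = 0.134

For Normal(μ,σ), the p-quantile is μ + z_p·σ. Here z_{0.26} = -0.6433, z_{0.81} = 0.8779.
So 0.066 = μ − 0.6433σ and 0.27 = μ + 0.8779σ.
Subtracting: σ = (0.27 − 0.066)/(0.8779 − (-0.6433)) = 0.134.
Then μ = 0.066 − (-0.6433)·0.134 = 0.152.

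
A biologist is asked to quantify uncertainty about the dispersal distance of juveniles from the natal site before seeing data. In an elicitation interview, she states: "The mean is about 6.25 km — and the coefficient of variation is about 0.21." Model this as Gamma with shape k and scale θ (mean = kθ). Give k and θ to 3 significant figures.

k ≈ 22.7, θ ≈ 0.276

For Gamma(k, scale θ): mean = kθ, variance = kθ², so CV = 1/√k.
CV = 0.21, hence k = 1/CV² = 22.7.
Then θ = mean/k = 6.25/22.7 = 0.276.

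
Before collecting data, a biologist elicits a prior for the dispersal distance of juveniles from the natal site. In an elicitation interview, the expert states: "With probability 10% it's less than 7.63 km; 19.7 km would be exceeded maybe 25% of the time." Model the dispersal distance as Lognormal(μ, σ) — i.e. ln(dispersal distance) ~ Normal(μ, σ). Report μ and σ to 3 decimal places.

μ ≈ 2.654, σ ≈ 0.485

If T ~ Lognormal(μ,σ) then ln T ~ Normal(μ,σ), so the p-quantile of ln T is μ + z_p·σ.
ln(7.63) = 2.032 and ln(19.7) = 2.981; z_{0.1} = -1.282, z_{0.75} = 0.6745.
σ = (2.981 − 2.032)/(0.6745 − (-1.282)) = 0.485.
μ = 2.032 − (-1.282)·0.485 = 2.654.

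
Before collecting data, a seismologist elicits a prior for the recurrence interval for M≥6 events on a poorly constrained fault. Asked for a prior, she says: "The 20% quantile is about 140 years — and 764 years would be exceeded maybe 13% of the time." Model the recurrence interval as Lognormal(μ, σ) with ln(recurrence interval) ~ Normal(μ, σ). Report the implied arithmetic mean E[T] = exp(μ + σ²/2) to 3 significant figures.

E[T] ≈ 420 years

If T ~ Lognormal(μ,σ) then ln T ~ Normal(μ,σ), so the p-quantile of ln T is μ + z_p·σ.
ln(140) = 4.942 and ln(764) = 6.639; z_{0.2} = -0.8416, z_{0.87} = 1.126.
σ = (6.639 − 4.942)/(1.126 − (-0.8416)) = 0.862.
μ = 4.942 − (-0.8416)·0.862 = 5.667.
E[T] = exp(μ + σ²/2) = exp(5.667 + 0.3717) = 420 years.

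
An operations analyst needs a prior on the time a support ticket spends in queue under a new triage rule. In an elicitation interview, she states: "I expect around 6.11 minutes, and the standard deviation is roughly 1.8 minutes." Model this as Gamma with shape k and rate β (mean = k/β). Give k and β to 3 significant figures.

k ≈ 11.5, β ≈ 1.89

For Gamma(k, rate β): mean = k/β, variance = k/β², so CV = 1/√k.
CV = SD/mean = 1.8/6.11 = 0.2946, hence k = 1/CV² = 11.5.
Then β = k/mean = 11.5/6.11 = 1.89.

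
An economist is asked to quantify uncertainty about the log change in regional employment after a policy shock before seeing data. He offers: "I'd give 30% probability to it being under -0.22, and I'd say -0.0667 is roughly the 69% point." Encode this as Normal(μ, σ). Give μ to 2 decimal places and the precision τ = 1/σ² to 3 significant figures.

μ = -0.14, τ = 44.3

The p-quantile of Normal(μ,σ) is μ + z_p·σ, with z_{0.3} = -0.5244 and z_{0.69} = 0.4959.
Eliminate σ: μ = (z₂·x₁ − z₁·x₂)/(z₂ − z₁) = (0.4959·-0.22 − (-0.5244)·-0.0667)/1.02 = -0.14.
Then σ = (x₂ − x₁)/(z₂ − z₁) = (-0.0667 − -0.22)/1.02 = 0.15.
Precision τ = 1/σ² = 1/0.1503² = 44.3.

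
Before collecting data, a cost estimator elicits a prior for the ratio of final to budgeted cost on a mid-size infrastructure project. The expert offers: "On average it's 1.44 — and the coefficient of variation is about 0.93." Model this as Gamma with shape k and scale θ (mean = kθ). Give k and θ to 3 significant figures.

For Gamma(k, scale θ): mean = kθ, variance = kθ², so CV = 1/√k.
CV = 0.93, hence k = 1/CV² = 1.16.
Then θ = mean/k = 1.44/1.16 = 1.25.

k ≈ 1.16, θ ≈ 1.25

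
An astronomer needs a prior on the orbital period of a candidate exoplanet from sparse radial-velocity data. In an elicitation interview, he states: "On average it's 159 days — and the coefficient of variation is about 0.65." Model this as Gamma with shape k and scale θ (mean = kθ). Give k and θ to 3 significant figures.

k ≈ 2.37, θ ≈ 67.2

For Gamma(k, scale θ): mean = kθ, variance = kθ², so CV = 1/√k.
CV = 0.65, hence k = 1/CV² = 2.37.
Then θ = mean/k = 159/2.37 = 67.2.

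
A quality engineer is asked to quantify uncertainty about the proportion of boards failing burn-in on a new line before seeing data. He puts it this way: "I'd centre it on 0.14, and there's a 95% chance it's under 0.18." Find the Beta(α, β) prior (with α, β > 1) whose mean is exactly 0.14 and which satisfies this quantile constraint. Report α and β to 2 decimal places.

With mean 0.14 fixed, write α = 0.14s, β = 0.86s where s = α+β.
Need P(θ < 0.18) = 0.95 under Beta(0.14s, 0.86s). Normal approximation: (q−m)/√(m(1−m)/s) ≈ z_{0.95} = 1.64, so s ≈ 0.14·0.86·(1.64)²/(0.18−0.14)² = 203.6.
At s = 203.6: P(θ<0.18) ≈ 0.943. Adjusting to match 0.95 gives s ≈ 221.90.
So α = 0.14·221.90 ≈ 31.07, β = 0.86·221.90 ≈ 190.83.

α ≈ 31.07, β ≈ 190.83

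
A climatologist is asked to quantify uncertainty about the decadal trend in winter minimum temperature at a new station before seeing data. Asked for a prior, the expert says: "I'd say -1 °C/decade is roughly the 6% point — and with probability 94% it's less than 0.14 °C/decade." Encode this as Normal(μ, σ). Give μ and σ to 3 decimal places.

For Normal(μ,σ), the p-quantile is μ + z_p·σ. Here z_{0.06} = -1.555, z_{0.94} = 1.555.
So -1 = μ − 1.555σ and 0.14 = μ + 1.555σ.
Subtracting: σ = (0.14 − -1)/(1.555 − (-1.555)) = 0.367.
Then μ = -1 − (-1.555)·0.367 = -0.430.

μ = -0.430, σ = 0.367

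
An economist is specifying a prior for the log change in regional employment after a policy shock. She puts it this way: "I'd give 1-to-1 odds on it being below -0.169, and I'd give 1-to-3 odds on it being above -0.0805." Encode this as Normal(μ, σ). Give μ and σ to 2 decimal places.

For Normal(μ,σ), the p-quantile is μ + z_p·σ. Here z_{0.5} = 0, z_{0.75} = 0.6745.
So -0.169 = μ + 0σ and -0.0805 = μ + 0.6745σ.
Subtracting: σ = (-0.0805 − -0.169)/(0.6745 − (0)) = 0.13.
Then μ = -0.169 − (0)·0.13 = -0.17.

μ = -0.17, σ = 0.13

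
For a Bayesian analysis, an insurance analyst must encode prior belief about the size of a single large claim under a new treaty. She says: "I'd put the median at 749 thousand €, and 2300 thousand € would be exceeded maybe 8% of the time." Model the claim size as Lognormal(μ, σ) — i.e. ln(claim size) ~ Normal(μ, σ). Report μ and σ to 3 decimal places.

μ ≈ 6.619, σ ≈ 0.798

If T ~ Lognormal(μ,σ) then ln T ~ Normal(μ,σ), so the p-quantile of ln T is μ + z_p·σ.
ln(749) = 6.619 and ln(2300) = 7.741; z_{0.5} = 0, z_{0.92} = 1.405.
σ = (7.741 − 6.619)/(1.405 − (0)) = 0.798.
μ = 6.619 − (0)·0.798 = 6.619.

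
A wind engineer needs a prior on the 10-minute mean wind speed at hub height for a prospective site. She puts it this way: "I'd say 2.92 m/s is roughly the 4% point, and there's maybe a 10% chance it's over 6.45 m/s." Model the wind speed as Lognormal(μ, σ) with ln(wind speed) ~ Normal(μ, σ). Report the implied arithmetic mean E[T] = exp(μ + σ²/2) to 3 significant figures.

If T ~ Lognormal(μ,σ) then ln T ~ Normal(μ,σ), so the p-quantile of ln T is μ + z_p·σ.
ln(2.92) = 1.072 and ln(6.45) = 1.864; z_{0.04} = -1.751, z_{0.9} = 1.282.
σ = (1.864 − 1.072)/(1.282 − (-1.751)) = 0.261.
μ = 1.072 − (-1.751)·0.261 = 1.529.
E[T] = exp(μ + σ²/2) = exp(1.529 + 0.0342) = 4.77 m/s.

E[T] ≈ 4.77 m/s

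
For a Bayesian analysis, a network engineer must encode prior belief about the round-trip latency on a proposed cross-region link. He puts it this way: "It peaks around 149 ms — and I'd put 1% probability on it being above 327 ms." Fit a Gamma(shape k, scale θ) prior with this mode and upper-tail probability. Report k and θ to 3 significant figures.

Gamma(k,θ) with k>1 has mode (k−1)θ, so θ = 149/(k−1).
Need P(X < 327) = 0.99 with θ tied to k this way. Start at k = 2, θ = 149: P(X<327) ≈ 0.644.
Too low — raise k to concentrate. Iterating converges to k ≈ 8.81.
Then θ = 149/(8.81−1) ≈ 19.1.

k ≈ 8.81, θ ≈ 19.1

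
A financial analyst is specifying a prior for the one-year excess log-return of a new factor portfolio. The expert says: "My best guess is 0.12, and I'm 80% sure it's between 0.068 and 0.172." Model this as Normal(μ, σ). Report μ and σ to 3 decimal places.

μ = 0.120, σ = 0.041

A symmetric 80% interval runs μ ± z·σ with z = 1.282.
Half-width = 0.052, so σ = 0.052/1.282 = 0.041.
μ is the stated best guess, 0.120.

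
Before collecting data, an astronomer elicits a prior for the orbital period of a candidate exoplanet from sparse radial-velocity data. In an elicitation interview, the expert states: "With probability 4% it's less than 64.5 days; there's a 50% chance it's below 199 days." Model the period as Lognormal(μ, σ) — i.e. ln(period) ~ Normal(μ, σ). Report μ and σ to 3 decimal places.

If T ~ Lognormal(μ,σ) then ln T ~ Normal(μ,σ), so the p-quantile of ln T is μ + z_p·σ.
ln(64.5) = 4.167 and ln(199) = 5.293; z_{0.04} = -1.751, z_{0.5} = 0.
σ = (5.293 − 4.167)/(0 − (-1.751)) = 0.644.
μ = 4.167 − (-1.751)·0.644 = 5.293.

μ ≈ 5.293, σ ≈ 0.644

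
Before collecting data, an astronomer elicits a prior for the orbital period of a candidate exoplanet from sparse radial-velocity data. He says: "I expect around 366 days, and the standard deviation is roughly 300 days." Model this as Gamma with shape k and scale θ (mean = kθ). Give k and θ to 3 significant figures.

k ≈ 1.49, θ ≈ 246

For Gamma(k, scale θ): mean = kθ, variance = kθ², so CV = 1/√k.
CV = SD/mean = 300/366 = 0.8197, hence k = 1/CV² = 1.49.
Then θ = mean/k = 366/1.49 = 246.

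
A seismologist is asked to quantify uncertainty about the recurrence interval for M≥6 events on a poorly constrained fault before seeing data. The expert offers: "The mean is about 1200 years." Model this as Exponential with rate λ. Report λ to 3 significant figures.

λ ≈ 0.000833

Exponential mean = 1/λ, so λ = 1/1200.0 = 0.000833.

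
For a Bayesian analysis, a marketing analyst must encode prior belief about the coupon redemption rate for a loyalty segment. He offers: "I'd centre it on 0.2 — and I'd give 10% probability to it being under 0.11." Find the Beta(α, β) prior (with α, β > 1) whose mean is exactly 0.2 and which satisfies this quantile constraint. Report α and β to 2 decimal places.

α ≈ 5.64, β ≈ 22.58

With mean 0.2 fixed, write α = 0.2s, β = 0.8s where s = α+β.
Need P(θ < 0.11) = 0.1 under Beta(0.2s, 0.8s). Normal approximation: (q−m)/√(m(1−m)/s) ≈ z_{0.1} = -1.28, so s ≈ 0.2·0.8·(-1.28)²/(0.11−0.2)² = 32.4.
At s = 32.4: P(θ<0.11) ≈ 0.082. Adjusting to match 0.1 gives s ≈ 28.22.
So α = 0.2·28.22 ≈ 5.64, β = 0.8·28.22 ≈ 22.58.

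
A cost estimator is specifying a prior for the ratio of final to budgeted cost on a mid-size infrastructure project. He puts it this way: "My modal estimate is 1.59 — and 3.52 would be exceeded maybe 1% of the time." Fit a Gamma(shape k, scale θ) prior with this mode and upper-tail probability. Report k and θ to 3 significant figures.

k ≈ 8.62, θ ≈ 0.209

Gamma(k,θ) with k>1 has mode (k−1)θ, so θ = 1.59/(k−1).
Need P(X < 3.52) = 0.99 with θ tied to k this way. Start at k = 2, θ = 1.59: P(X<3.52) ≈ 0.649.
Too low — raise k to concentrate. Iterating converges to k ≈ 8.62.
Then θ = 1.59/(8.62−1) ≈ 0.209.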